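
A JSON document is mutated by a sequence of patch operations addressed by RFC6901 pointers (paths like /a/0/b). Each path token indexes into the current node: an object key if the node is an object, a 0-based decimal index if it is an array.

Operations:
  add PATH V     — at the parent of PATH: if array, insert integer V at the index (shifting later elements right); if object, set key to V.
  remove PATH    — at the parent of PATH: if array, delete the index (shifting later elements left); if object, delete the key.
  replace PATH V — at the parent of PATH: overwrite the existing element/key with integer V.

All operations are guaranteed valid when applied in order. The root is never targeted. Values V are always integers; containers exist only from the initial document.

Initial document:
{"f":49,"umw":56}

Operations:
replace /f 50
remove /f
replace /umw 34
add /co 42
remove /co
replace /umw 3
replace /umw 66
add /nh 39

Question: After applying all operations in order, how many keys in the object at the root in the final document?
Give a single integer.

After op 1 (replace /f 50): {"f":50,"umw":56}
After op 2 (remove /f): {"umw":56}
After op 3 (replace /umw 34): {"umw":34}
After op 4 (add /co 42): {"co":42,"umw":34}
After op 5 (remove /co): {"umw":34}
After op 6 (replace /umw 3): {"umw":3}
After op 7 (replace /umw 66): {"umw":66}
After op 8 (add /nh 39): {"nh":39,"umw":66}
Size at the root: 2

Answer: 2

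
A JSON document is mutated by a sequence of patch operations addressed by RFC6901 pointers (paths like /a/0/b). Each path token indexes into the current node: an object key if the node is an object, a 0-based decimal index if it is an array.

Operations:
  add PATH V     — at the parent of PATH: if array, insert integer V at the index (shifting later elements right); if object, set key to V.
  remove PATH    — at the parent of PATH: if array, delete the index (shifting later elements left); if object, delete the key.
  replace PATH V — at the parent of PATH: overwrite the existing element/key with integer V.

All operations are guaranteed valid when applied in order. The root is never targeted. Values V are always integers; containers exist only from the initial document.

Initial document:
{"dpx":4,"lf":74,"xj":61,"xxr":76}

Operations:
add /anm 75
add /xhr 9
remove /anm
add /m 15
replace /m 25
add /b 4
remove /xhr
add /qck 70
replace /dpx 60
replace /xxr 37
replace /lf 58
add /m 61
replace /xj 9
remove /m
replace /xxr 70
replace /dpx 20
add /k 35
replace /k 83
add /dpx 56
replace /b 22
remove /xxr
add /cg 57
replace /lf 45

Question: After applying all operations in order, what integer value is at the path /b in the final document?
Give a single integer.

After op 1 (add /anm 75): {"anm":75,"dpx":4,"lf":74,"xj":61,"xxr":76}
After op 2 (add /xhr 9): {"anm":75,"dpx":4,"lf":74,"xhr":9,"xj":61,"xxr":76}
After op 3 (remove /anm): {"dpx":4,"lf":74,"xhr":9,"xj":61,"xxr":76}
After op 4 (add /m 15): {"dpx":4,"lf":74,"m":15,"xhr":9,"xj":61,"xxr":76}
After op 5 (replace /m 25): {"dpx":4,"lf":74,"m":25,"xhr":9,"xj":61,"xxr":76}
After op 6 (add /b 4): {"b":4,"dpx":4,"lf":74,"m":25,"xhr":9,"xj":61,"xxr":76}
After op 7 (remove /xhr): {"b":4,"dpx":4,"lf":74,"m":25,"xj":61,"xxr":76}
After op 8 (add /qck 70): {"b":4,"dpx":4,"lf":74,"m":25,"qck":70,"xj":61,"xxr":76}
After op 9 (replace /dpx 60): {"b":4,"dpx":60,"lf":74,"m":25,"qck":70,"xj":61,"xxr":76}
After op 10 (replace /xxr 37): {"b":4,"dpx":60,"lf":74,"m":25,"qck":70,"xj":61,"xxr":37}
After op 11 (replace /lf 58): {"b":4,"dpx":60,"lf":58,"m":25,"qck":70,"xj":61,"xxr":37}
After op 12 (add /m 61): {"b":4,"dpx":60,"lf":58,"m":61,"qck":70,"xj":61,"xxr":37}
After op 13 (replace /xj 9): {"b":4,"dpx":60,"lf":58,"m":61,"qck":70,"xj":9,"xxr":37}
After op 14 (remove /m): {"b":4,"dpx":60,"lf":58,"qck":70,"xj":9,"xxr":37}
After op 15 (replace /xxr 70): {"b":4,"dpx":60,"lf":58,"qck":70,"xj":9,"xxr":70}
After op 16 (replace /dpx 20): {"b":4,"dpx":20,"lf":58,"qck":70,"xj":9,"xxr":70}
After op 17 (add /k 35): {"b":4,"dpx":20,"k":35,"lf":58,"qck":70,"xj":9,"xxr":70}
After op 18 (replace /k 83): {"b":4,"dpx":20,"k":83,"lf":58,"qck":70,"xj":9,"xxr":70}
After op 19 (add /dpx 56): {"b":4,"dpx":56,"k":83,"lf":58,"qck":70,"xj":9,"xxr":70}
After op 20 (replace /b 22): {"b":22,"dpx":56,"k":83,"lf":58,"qck":70,"xj":9,"xxr":70}
After op 21 (remove /xxr): {"b":22,"dpx":56,"k":83,"lf":58,"qck":70,"xj":9}
After op 22 (add /cg 57): {"b":22,"cg":57,"dpx":56,"k":83,"lf":58,"qck":70,"xj":9}
After op 23 (replace /lf 45): {"b":22,"cg":57,"dpx":56,"k":83,"lf":45,"qck":70,"xj":9}
Value at /b: 22

Answer: 22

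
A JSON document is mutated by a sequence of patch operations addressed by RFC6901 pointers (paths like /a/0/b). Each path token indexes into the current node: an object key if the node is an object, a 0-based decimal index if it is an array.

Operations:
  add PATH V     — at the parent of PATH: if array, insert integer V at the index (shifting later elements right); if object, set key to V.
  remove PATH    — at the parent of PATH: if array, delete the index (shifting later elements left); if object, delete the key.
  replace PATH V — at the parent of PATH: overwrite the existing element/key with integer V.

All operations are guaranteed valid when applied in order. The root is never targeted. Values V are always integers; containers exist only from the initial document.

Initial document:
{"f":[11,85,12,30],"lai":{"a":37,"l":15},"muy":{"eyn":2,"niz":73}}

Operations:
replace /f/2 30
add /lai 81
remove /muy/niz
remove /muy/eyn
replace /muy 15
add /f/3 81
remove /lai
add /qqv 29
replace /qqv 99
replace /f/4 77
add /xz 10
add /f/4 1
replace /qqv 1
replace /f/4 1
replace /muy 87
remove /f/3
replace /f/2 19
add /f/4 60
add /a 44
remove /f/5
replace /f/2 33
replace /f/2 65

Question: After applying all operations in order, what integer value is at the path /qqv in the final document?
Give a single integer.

Answer: 1

Derivation:
After op 1 (replace /f/2 30): {"f":[11,85,30,30],"lai":{"a":37,"l":15},"muy":{"eyn":2,"niz":73}}
After op 2 (add /lai 81): {"f":[11,85,30,30],"lai":81,"muy":{"eyn":2,"niz":73}}
After op 3 (remove /muy/niz): {"f":[11,85,30,30],"lai":81,"muy":{"eyn":2}}
After op 4 (remove /muy/eyn): {"f":[11,85,30,30],"lai":81,"muy":{}}
After op 5 (replace /muy 15): {"f":[11,85,30,30],"lai":81,"muy":15}
After op 6 (add /f/3 81): {"f":[11,85,30,81,30],"lai":81,"muy":15}
After op 7 (remove /lai): {"f":[11,85,30,81,30],"muy":15}
After op 8 (add /qqv 29): {"f":[11,85,30,81,30],"muy":15,"qqv":29}
After op 9 (replace /qqv 99): {"f":[11,85,30,81,30],"muy":15,"qqv":99}
After op 10 (replace /f/4 77): {"f":[11,85,30,81,77],"muy":15,"qqv":99}
After op 11 (add /xz 10): {"f":[11,85,30,81,77],"muy":15,"qqv":99,"xz":10}
After op 12 (add /f/4 1): {"f":[11,85,30,81,1,77],"muy":15,"qqv":99,"xz":10}
After op 13 (replace /qqv 1): {"f":[11,85,30,81,1,77],"muy":15,"qqv":1,"xz":10}
After op 14 (replace /f/4 1): {"f":[11,85,30,81,1,77],"muy":15,"qqv":1,"xz":10}
After op 15 (replace /muy 87): {"f":[11,85,30,81,1,77],"muy":87,"qqv":1,"xz":10}
After op 16 (remove /f/3): {"f":[11,85,30,1,77],"muy":87,"qqv":1,"xz":10}
After op 17 (replace /f/2 19): {"f":[11,85,19,1,77],"muy":87,"qqv":1,"xz":10}
After op 18 (add /f/4 60): {"f":[11,85,19,1,60,77],"muy":87,"qqv":1,"xz":10}
After op 19 (add /a 44): {"a":44,"f":[11,85,19,1,60,77],"muy":87,"qqv":1,"xz":10}
After op 20 (remove /f/5): {"a":44,"f":[11,85,19,1,60],"muy":87,"qqv":1,"xz":10}
After op 21 (replace /f/2 33): {"a":44,"f":[11,85,33,1,60],"muy":87,"qqv":1,"xz":10}
After op 22 (replace /f/2 65): {"a":44,"f":[11,85,65,1,60],"muy":87,"qqv":1,"xz":10}
Value at /qqv: 1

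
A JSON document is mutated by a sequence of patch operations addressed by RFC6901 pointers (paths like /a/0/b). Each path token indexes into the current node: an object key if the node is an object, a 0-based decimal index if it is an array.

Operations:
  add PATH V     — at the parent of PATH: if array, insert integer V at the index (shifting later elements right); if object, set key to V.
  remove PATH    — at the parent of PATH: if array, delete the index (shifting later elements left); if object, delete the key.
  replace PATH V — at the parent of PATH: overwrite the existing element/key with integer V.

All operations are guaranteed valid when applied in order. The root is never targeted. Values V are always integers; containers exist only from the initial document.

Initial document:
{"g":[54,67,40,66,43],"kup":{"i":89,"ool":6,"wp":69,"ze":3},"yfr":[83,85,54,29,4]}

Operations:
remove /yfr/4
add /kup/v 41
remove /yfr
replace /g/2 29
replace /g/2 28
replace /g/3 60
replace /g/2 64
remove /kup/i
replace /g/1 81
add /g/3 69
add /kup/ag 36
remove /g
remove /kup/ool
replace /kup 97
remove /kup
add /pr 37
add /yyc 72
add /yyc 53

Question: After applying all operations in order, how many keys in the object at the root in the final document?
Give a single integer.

After op 1 (remove /yfr/4): {"g":[54,67,40,66,43],"kup":{"i":89,"ool":6,"wp":69,"ze":3},"yfr":[83,85,54,29]}
After op 2 (add /kup/v 41): {"g":[54,67,40,66,43],"kup":{"i":89,"ool":6,"v":41,"wp":69,"ze":3},"yfr":[83,85,54,29]}
After op 3 (remove /yfr): {"g":[54,67,40,66,43],"kup":{"i":89,"ool":6,"v":41,"wp":69,"ze":3}}
After op 4 (replace /g/2 29): {"g":[54,67,29,66,43],"kup":{"i":89,"ool":6,"v":41,"wp":69,"ze":3}}
After op 5 (replace /g/2 28): {"g":[54,67,28,66,43],"kup":{"i":89,"ool":6,"v":41,"wp":69,"ze":3}}
After op 6 (replace /g/3 60): {"g":[54,67,28,60,43],"kup":{"i":89,"ool":6,"v":41,"wp":69,"ze":3}}
After op 7 (replace /g/2 64): {"g":[54,67,64,60,43],"kup":{"i":89,"ool":6,"v":41,"wp":69,"ze":3}}
After op 8 (remove /kup/i): {"g":[54,67,64,60,43],"kup":{"ool":6,"v":41,"wp":69,"ze":3}}
After op 9 (replace /g/1 81): {"g":[54,81,64,60,43],"kup":{"ool":6,"v":41,"wp":69,"ze":3}}
After op 10 (add /g/3 69): {"g":[54,81,64,69,60,43],"kup":{"ool":6,"v":41,"wp":69,"ze":3}}
After op 11 (add /kup/ag 36): {"g":[54,81,64,69,60,43],"kup":{"ag":36,"ool":6,"v":41,"wp":69,"ze":3}}
After op 12 (remove /g): {"kup":{"ag":36,"ool":6,"v":41,"wp":69,"ze":3}}
After op 13 (remove /kup/ool): {"kup":{"ag":36,"v":41,"wp":69,"ze":3}}
After op 14 (replace /kup 97): {"kup":97}
After op 15 (remove /kup): {}
After op 16 (add /pr 37): {"pr":37}
After op 17 (add /yyc 72): {"pr":37,"yyc":72}
After op 18 (add /yyc 53): {"pr":37,"yyc":53}
Size at the root: 2

Answer: 2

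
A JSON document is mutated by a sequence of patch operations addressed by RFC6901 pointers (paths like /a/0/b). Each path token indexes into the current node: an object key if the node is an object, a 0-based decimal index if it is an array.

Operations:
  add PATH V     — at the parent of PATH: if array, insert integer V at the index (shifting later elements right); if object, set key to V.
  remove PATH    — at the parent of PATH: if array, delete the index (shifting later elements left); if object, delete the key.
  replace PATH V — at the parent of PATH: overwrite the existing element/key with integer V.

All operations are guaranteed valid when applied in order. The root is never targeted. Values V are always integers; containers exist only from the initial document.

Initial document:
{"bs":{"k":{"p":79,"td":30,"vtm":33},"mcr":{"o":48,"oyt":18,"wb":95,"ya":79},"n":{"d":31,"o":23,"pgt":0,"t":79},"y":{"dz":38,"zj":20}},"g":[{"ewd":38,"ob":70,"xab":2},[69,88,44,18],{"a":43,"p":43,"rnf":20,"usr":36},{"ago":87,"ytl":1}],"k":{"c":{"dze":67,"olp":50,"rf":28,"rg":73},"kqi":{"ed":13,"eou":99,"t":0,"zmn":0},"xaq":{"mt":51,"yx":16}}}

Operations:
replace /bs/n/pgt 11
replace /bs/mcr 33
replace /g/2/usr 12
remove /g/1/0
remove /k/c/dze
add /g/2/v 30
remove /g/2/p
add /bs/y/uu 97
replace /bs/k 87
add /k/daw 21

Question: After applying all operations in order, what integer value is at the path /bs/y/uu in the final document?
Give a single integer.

After op 1 (replace /bs/n/pgt 11): {"bs":{"k":{"p":79,"td":30,"vtm":33},"mcr":{"o":48,"oyt":18,"wb":95,"ya":79},"n":{"d":31,"o":23,"pgt":11,"t":79},"y":{"dz":38,"zj":20}},"g":[{"ewd":38,"ob":70,"xab":2},[69,88,44,18],{"a":43,"p":43,"rnf":20,"usr":36},{"ago":87,"ytl":1}],"k":{"c":{"dze":67,"olp":50,"rf":28,"rg":73},"kqi":{"ed":13,"eou":99,"t":0,"zmn":0},"xaq":{"mt":51,"yx":16}}}
After op 2 (replace /bs/mcr 33): {"bs":{"k":{"p":79,"td":30,"vtm":33},"mcr":33,"n":{"d":31,"o":23,"pgt":11,"t":79},"y":{"dz":38,"zj":20}},"g":[{"ewd":38,"ob":70,"xab":2},[69,88,44,18],{"a":43,"p":43,"rnf":20,"usr":36},{"ago":87,"ytl":1}],"k":{"c":{"dze":67,"olp":50,"rf":28,"rg":73},"kqi":{"ed":13,"eou":99,"t":0,"zmn":0},"xaq":{"mt":51,"yx":16}}}
After op 3 (replace /g/2/usr 12): {"bs":{"k":{"p":79,"td":30,"vtm":33},"mcr":33,"n":{"d":31,"o":23,"pgt":11,"t":79},"y":{"dz":38,"zj":20}},"g":[{"ewd":38,"ob":70,"xab":2},[69,88,44,18],{"a":43,"p":43,"rnf":20,"usr":12},{"ago":87,"ytl":1}],"k":{"c":{"dze":67,"olp":50,"rf":28,"rg":73},"kqi":{"ed":13,"eou":99,"t":0,"zmn":0},"xaq":{"mt":51,"yx":16}}}
After op 4 (remove /g/1/0): {"bs":{"k":{"p":79,"td":30,"vtm":33},"mcr":33,"n":{"d":31,"o":23,"pgt":11,"t":79},"y":{"dz":38,"zj":20}},"g":[{"ewd":38,"ob":70,"xab":2},[88,44,18],{"a":43,"p":43,"rnf":20,"usr":12},{"ago":87,"ytl":1}],"k":{"c":{"dze":67,"olp":50,"rf":28,"rg":73},"kqi":{"ed":13,"eou":99,"t":0,"zmn":0},"xaq":{"mt":51,"yx":16}}}
After op 5 (remove /k/c/dze): {"bs":{"k":{"p":79,"td":30,"vtm":33},"mcr":33,"n":{"d":31,"o":23,"pgt":11,"t":79},"y":{"dz":38,"zj":20}},"g":[{"ewd":38,"ob":70,"xab":2},[88,44,18],{"a":43,"p":43,"rnf":20,"usr":12},{"ago":87,"ytl":1}],"k":{"c":{"olp":50,"rf":28,"rg":73},"kqi":{"ed":13,"eou":99,"t":0,"zmn":0},"xaq":{"mt":51,"yx":16}}}
After op 6 (add /g/2/v 30): {"bs":{"k":{"p":79,"td":30,"vtm":33},"mcr":33,"n":{"d":31,"o":23,"pgt":11,"t":79},"y":{"dz":38,"zj":20}},"g":[{"ewd":38,"ob":70,"xab":2},[88,44,18],{"a":43,"p":43,"rnf":20,"usr":12,"v":30},{"ago":87,"ytl":1}],"k":{"c":{"olp":50,"rf":28,"rg":73},"kqi":{"ed":13,"eou":99,"t":0,"zmn":0},"xaq":{"mt":51,"yx":16}}}
After op 7 (remove /g/2/p): {"bs":{"k":{"p":79,"td":30,"vtm":33},"mcr":33,"n":{"d":31,"o":23,"pgt":11,"t":79},"y":{"dz":38,"zj":20}},"g":[{"ewd":38,"ob":70,"xab":2},[88,44,18],{"a":43,"rnf":20,"usr":12,"v":30},{"ago":87,"ytl":1}],"k":{"c":{"olp":50,"rf":28,"rg":73},"kqi":{"ed":13,"eou":99,"t":0,"zmn":0},"xaq":{"mt":51,"yx":16}}}
After op 8 (add /bs/y/uu 97): {"bs":{"k":{"p":79,"td":30,"vtm":33},"mcr":33,"n":{"d":31,"o":23,"pgt":11,"t":79},"y":{"dz":38,"uu":97,"zj":20}},"g":[{"ewd":38,"ob":70,"xab":2},[88,44,18],{"a":43,"rnf":20,"usr":12,"v":30},{"ago":87,"ytl":1}],"k":{"c":{"olp":50,"rf":28,"rg":73},"kqi":{"ed":13,"eou":99,"t":0,"zmn":0},"xaq":{"mt":51,"yx":16}}}
After op 9 (replace /bs/k 87): {"bs":{"k":87,"mcr":33,"n":{"d":31,"o":23,"pgt":11,"t":79},"y":{"dz":38,"uu":97,"zj":20}},"g":[{"ewd":38,"ob":70,"xab":2},[88,44,18],{"a":43,"rnf":20,"usr":12,"v":30},{"ago":87,"ytl":1}],"k":{"c":{"olp":50,"rf":28,"rg":73},"kqi":{"ed":13,"eou":99,"t":0,"zmn":0},"xaq":{"mt":51,"yx":16}}}
After op 10 (add /k/daw 21): {"bs":{"k":87,"mcr":33,"n":{"d":31,"o":23,"pgt":11,"t":79},"y":{"dz":38,"uu":97,"zj":20}},"g":[{"ewd":38,"ob":70,"xab":2},[88,44,18],{"a":43,"rnf":20,"usr":12,"v":30},{"ago":87,"ytl":1}],"k":{"c":{"olp":50,"rf":28,"rg":73},"daw":21,"kqi":{"ed":13,"eou":99,"t":0,"zmn":0},"xaq":{"mt":51,"yx":16}}}
Value at /bs/y/uu: 97

Answer: 97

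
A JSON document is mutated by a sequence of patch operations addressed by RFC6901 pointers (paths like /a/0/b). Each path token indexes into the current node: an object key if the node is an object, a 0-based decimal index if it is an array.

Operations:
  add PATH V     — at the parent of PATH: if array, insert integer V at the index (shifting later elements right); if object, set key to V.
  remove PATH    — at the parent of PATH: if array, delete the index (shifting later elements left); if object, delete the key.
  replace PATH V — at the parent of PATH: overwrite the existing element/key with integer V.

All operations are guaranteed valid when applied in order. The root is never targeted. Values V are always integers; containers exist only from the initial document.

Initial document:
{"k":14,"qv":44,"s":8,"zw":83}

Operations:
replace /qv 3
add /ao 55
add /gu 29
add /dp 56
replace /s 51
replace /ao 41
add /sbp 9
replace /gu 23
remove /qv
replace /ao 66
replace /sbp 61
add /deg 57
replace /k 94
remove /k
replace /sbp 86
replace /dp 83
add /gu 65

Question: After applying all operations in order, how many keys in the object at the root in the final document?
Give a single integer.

Answer: 7

Derivation:
After op 1 (replace /qv 3): {"k":14,"qv":3,"s":8,"zw":83}
After op 2 (add /ao 55): {"ao":55,"k":14,"qv":3,"s":8,"zw":83}
After op 3 (add /gu 29): {"ao":55,"gu":29,"k":14,"qv":3,"s":8,"zw":83}
After op 4 (add /dp 56): {"ao":55,"dp":56,"gu":29,"k":14,"qv":3,"s":8,"zw":83}
After op 5 (replace /s 51): {"ao":55,"dp":56,"gu":29,"k":14,"qv":3,"s":51,"zw":83}
After op 6 (replace /ao 41): {"ao":41,"dp":56,"gu":29,"k":14,"qv":3,"s":51,"zw":83}
After op 7 (add /sbp 9): {"ao":41,"dp":56,"gu":29,"k":14,"qv":3,"s":51,"sbp":9,"zw":83}
After op 8 (replace /gu 23): {"ao":41,"dp":56,"gu":23,"k":14,"qv":3,"s":51,"sbp":9,"zw":83}
After op 9 (remove /qv): {"ao":41,"dp":56,"gu":23,"k":14,"s":51,"sbp":9,"zw":83}
After op 10 (replace /ao 66): {"ao":66,"dp":56,"gu":23,"k":14,"s":51,"sbp":9,"zw":83}
After op 11 (replace /sbp 61): {"ao":66,"dp":56,"gu":23,"k":14,"s":51,"sbp":61,"zw":83}
After op 12 (add /deg 57): {"ao":66,"deg":57,"dp":56,"gu":23,"k":14,"s":51,"sbp":61,"zw":83}
After op 13 (replace /k 94): {"ao":66,"deg":57,"dp":56,"gu":23,"k":94,"s":51,"sbp":61,"zw":83}
After op 14 (remove /k): {"ao":66,"deg":57,"dp":56,"gu":23,"s":51,"sbp":61,"zw":83}
After op 15 (replace /sbp 86): {"ao":66,"deg":57,"dp":56,"gu":23,"s":51,"sbp":86,"zw":83}
After op 16 (replace /dp 83): {"ao":66,"deg":57,"dp":83,"gu":23,"s":51,"sbp":86,"zw":83}
After op 17 (add /gu 65): {"ao":66,"deg":57,"dp":83,"gu":65,"s":51,"sbp":86,"zw":83}
Size at the root: 7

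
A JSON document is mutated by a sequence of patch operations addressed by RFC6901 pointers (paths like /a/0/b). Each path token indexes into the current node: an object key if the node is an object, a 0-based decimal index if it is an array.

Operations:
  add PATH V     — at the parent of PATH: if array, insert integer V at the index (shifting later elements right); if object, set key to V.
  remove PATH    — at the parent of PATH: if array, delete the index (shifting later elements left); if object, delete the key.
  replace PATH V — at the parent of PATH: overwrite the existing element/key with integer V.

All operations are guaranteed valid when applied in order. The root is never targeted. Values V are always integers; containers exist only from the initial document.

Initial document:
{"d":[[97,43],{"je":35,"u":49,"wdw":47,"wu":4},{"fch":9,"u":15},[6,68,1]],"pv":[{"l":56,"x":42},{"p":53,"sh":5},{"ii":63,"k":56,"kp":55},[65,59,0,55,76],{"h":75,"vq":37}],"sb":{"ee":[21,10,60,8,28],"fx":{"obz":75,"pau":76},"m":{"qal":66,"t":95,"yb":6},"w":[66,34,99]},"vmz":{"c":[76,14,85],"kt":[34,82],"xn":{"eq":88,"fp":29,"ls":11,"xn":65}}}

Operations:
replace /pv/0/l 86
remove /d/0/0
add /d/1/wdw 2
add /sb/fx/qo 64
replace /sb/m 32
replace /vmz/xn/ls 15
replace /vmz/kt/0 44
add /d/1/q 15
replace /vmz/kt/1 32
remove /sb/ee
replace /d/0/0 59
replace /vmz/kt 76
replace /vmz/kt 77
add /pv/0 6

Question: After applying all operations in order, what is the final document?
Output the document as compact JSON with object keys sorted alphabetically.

After op 1 (replace /pv/0/l 86): {"d":[[97,43],{"je":35,"u":49,"wdw":47,"wu":4},{"fch":9,"u":15},[6,68,1]],"pv":[{"l":86,"x":42},{"p":53,"sh":5},{"ii":63,"k":56,"kp":55},[65,59,0,55,76],{"h":75,"vq":37}],"sb":{"ee":[21,10,60,8,28],"fx":{"obz":75,"pau":76},"m":{"qal":66,"t":95,"yb":6},"w":[66,34,99]},"vmz":{"c":[76,14,85],"kt":[34,82],"xn":{"eq":88,"fp":29,"ls":11,"xn":65}}}
After op 2 (remove /d/0/0): {"d":[[43],{"je":35,"u":49,"wdw":47,"wu":4},{"fch":9,"u":15},[6,68,1]],"pv":[{"l":86,"x":42},{"p":53,"sh":5},{"ii":63,"k":56,"kp":55},[65,59,0,55,76],{"h":75,"vq":37}],"sb":{"ee":[21,10,60,8,28],"fx":{"obz":75,"pau":76},"m":{"qal":66,"t":95,"yb":6},"w":[66,34,99]},"vmz":{"c":[76,14,85],"kt":[34,82],"xn":{"eq":88,"fp":29,"ls":11,"xn":65}}}
After op 3 (add /d/1/wdw 2): {"d":[[43],{"je":35,"u":49,"wdw":2,"wu":4},{"fch":9,"u":15},[6,68,1]],"pv":[{"l":86,"x":42},{"p":53,"sh":5},{"ii":63,"k":56,"kp":55},[65,59,0,55,76],{"h":75,"vq":37}],"sb":{"ee":[21,10,60,8,28],"fx":{"obz":75,"pau":76},"m":{"qal":66,"t":95,"yb":6},"w":[66,34,99]},"vmz":{"c":[76,14,85],"kt":[34,82],"xn":{"eq":88,"fp":29,"ls":11,"xn":65}}}
After op 4 (add /sb/fx/qo 64): {"d":[[43],{"je":35,"u":49,"wdw":2,"wu":4},{"fch":9,"u":15},[6,68,1]],"pv":[{"l":86,"x":42},{"p":53,"sh":5},{"ii":63,"k":56,"kp":55},[65,59,0,55,76],{"h":75,"vq":37}],"sb":{"ee":[21,10,60,8,28],"fx":{"obz":75,"pau":76,"qo":64},"m":{"qal":66,"t":95,"yb":6},"w":[66,34,99]},"vmz":{"c":[76,14,85],"kt":[34,82],"xn":{"eq":88,"fp":29,"ls":11,"xn":65}}}
After op 5 (replace /sb/m 32): {"d":[[43],{"je":35,"u":49,"wdw":2,"wu":4},{"fch":9,"u":15},[6,68,1]],"pv":[{"l":86,"x":42},{"p":53,"sh":5},{"ii":63,"k":56,"kp":55},[65,59,0,55,76],{"h":75,"vq":37}],"sb":{"ee":[21,10,60,8,28],"fx":{"obz":75,"pau":76,"qo":64},"m":32,"w":[66,34,99]},"vmz":{"c":[76,14,85],"kt":[34,82],"xn":{"eq":88,"fp":29,"ls":11,"xn":65}}}
After op 6 (replace /vmz/xn/ls 15): {"d":[[43],{"je":35,"u":49,"wdw":2,"wu":4},{"fch":9,"u":15},[6,68,1]],"pv":[{"l":86,"x":42},{"p":53,"sh":5},{"ii":63,"k":56,"kp":55},[65,59,0,55,76],{"h":75,"vq":37}],"sb":{"ee":[21,10,60,8,28],"fx":{"obz":75,"pau":76,"qo":64},"m":32,"w":[66,34,99]},"vmz":{"c":[76,14,85],"kt":[34,82],"xn":{"eq":88,"fp":29,"ls":15,"xn":65}}}
After op 7 (replace /vmz/kt/0 44): {"d":[[43],{"je":35,"u":49,"wdw":2,"wu":4},{"fch":9,"u":15},[6,68,1]],"pv":[{"l":86,"x":42},{"p":53,"sh":5},{"ii":63,"k":56,"kp":55},[65,59,0,55,76],{"h":75,"vq":37}],"sb":{"ee":[21,10,60,8,28],"fx":{"obz":75,"pau":76,"qo":64},"m":32,"w":[66,34,99]},"vmz":{"c":[76,14,85],"kt":[44,82],"xn":{"eq":88,"fp":29,"ls":15,"xn":65}}}
After op 8 (add /d/1/q 15): {"d":[[43],{"je":35,"q":15,"u":49,"wdw":2,"wu":4},{"fch":9,"u":15},[6,68,1]],"pv":[{"l":86,"x":42},{"p":53,"sh":5},{"ii":63,"k":56,"kp":55},[65,59,0,55,76],{"h":75,"vq":37}],"sb":{"ee":[21,10,60,8,28],"fx":{"obz":75,"pau":76,"qo":64},"m":32,"w":[66,34,99]},"vmz":{"c":[76,14,85],"kt":[44,82],"xn":{"eq":88,"fp":29,"ls":15,"xn":65}}}
After op 9 (replace /vmz/kt/1 32): {"d":[[43],{"je":35,"q":15,"u":49,"wdw":2,"wu":4},{"fch":9,"u":15},[6,68,1]],"pv":[{"l":86,"x":42},{"p":53,"sh":5},{"ii":63,"k":56,"kp":55},[65,59,0,55,76],{"h":75,"vq":37}],"sb":{"ee":[21,10,60,8,28],"fx":{"obz":75,"pau":76,"qo":64},"m":32,"w":[66,34,99]},"vmz":{"c":[76,14,85],"kt":[44,32],"xn":{"eq":88,"fp":29,"ls":15,"xn":65}}}
After op 10 (remove /sb/ee): {"d":[[43],{"je":35,"q":15,"u":49,"wdw":2,"wu":4},{"fch":9,"u":15},[6,68,1]],"pv":[{"l":86,"x":42},{"p":53,"sh":5},{"ii":63,"k":56,"kp":55},[65,59,0,55,76],{"h":75,"vq":37}],"sb":{"fx":{"obz":75,"pau":76,"qo":64},"m":32,"w":[66,34,99]},"vmz":{"c":[76,14,85],"kt":[44,32],"xn":{"eq":88,"fp":29,"ls":15,"xn":65}}}
After op 11 (replace /d/0/0 59): {"d":[[59],{"je":35,"q":15,"u":49,"wdw":2,"wu":4},{"fch":9,"u":15},[6,68,1]],"pv":[{"l":86,"x":42},{"p":53,"sh":5},{"ii":63,"k":56,"kp":55},[65,59,0,55,76],{"h":75,"vq":37}],"sb":{"fx":{"obz":75,"pau":76,"qo":64},"m":32,"w":[66,34,99]},"vmz":{"c":[76,14,85],"kt":[44,32],"xn":{"eq":88,"fp":29,"ls":15,"xn":65}}}
After op 12 (replace /vmz/kt 76): {"d":[[59],{"je":35,"q":15,"u":49,"wdw":2,"wu":4},{"fch":9,"u":15},[6,68,1]],"pv":[{"l":86,"x":42},{"p":53,"sh":5},{"ii":63,"k":56,"kp":55},[65,59,0,55,76],{"h":75,"vq":37}],"sb":{"fx":{"obz":75,"pau":76,"qo":64},"m":32,"w":[66,34,99]},"vmz":{"c":[76,14,85],"kt":76,"xn":{"eq":88,"fp":29,"ls":15,"xn":65}}}
After op 13 (replace /vmz/kt 77): {"d":[[59],{"je":35,"q":15,"u":49,"wdw":2,"wu":4},{"fch":9,"u":15},[6,68,1]],"pv":[{"l":86,"x":42},{"p":53,"sh":5},{"ii":63,"k":56,"kp":55},[65,59,0,55,76],{"h":75,"vq":37}],"sb":{"fx":{"obz":75,"pau":76,"qo":64},"m":32,"w":[66,34,99]},"vmz":{"c":[76,14,85],"kt":77,"xn":{"eq":88,"fp":29,"ls":15,"xn":65}}}
After op 14 (add /pv/0 6): {"d":[[59],{"je":35,"q":15,"u":49,"wdw":2,"wu":4},{"fch":9,"u":15},[6,68,1]],"pv":[6,{"l":86,"x":42},{"p":53,"sh":5},{"ii":63,"k":56,"kp":55},[65,59,0,55,76],{"h":75,"vq":37}],"sb":{"fx":{"obz":75,"pau":76,"qo":64},"m":32,"w":[66,34,99]},"vmz":{"c":[76,14,85],"kt":77,"xn":{"eq":88,"fp":29,"ls":15,"xn":65}}}

Answer: {"d":[[59],{"je":35,"q":15,"u":49,"wdw":2,"wu":4},{"fch":9,"u":15},[6,68,1]],"pv":[6,{"l":86,"x":42},{"p":53,"sh":5},{"ii":63,"k":56,"kp":55},[65,59,0,55,76],{"h":75,"vq":37}],"sb":{"fx":{"obz":75,"pau":76,"qo":64},"m":32,"w":[66,34,99]},"vmz":{"c":[76,14,85],"kt":77,"xn":{"eq":88,"fp":29,"ls":15,"xn":65}}}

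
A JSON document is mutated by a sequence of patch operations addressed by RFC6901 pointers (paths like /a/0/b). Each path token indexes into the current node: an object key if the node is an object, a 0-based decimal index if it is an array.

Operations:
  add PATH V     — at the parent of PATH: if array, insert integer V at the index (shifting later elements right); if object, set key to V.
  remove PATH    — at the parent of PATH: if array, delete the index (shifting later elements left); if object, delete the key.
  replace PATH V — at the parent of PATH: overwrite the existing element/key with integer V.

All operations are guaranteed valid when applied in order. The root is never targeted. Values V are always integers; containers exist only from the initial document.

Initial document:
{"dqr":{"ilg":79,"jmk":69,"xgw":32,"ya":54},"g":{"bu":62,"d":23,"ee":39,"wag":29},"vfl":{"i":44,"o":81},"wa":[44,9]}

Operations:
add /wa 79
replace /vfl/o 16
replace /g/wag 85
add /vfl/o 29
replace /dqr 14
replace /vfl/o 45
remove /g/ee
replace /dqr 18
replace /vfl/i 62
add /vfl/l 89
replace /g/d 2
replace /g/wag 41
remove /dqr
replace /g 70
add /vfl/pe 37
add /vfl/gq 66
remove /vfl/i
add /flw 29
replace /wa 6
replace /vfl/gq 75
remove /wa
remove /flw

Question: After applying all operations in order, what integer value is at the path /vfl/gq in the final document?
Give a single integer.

After op 1 (add /wa 79): {"dqr":{"ilg":79,"jmk":69,"xgw":32,"ya":54},"g":{"bu":62,"d":23,"ee":39,"wag":29},"vfl":{"i":44,"o":81},"wa":79}
After op 2 (replace /vfl/o 16): {"dqr":{"ilg":79,"jmk":69,"xgw":32,"ya":54},"g":{"bu":62,"d":23,"ee":39,"wag":29},"vfl":{"i":44,"o":16},"wa":79}
After op 3 (replace /g/wag 85): {"dqr":{"ilg":79,"jmk":69,"xgw":32,"ya":54},"g":{"bu":62,"d":23,"ee":39,"wag":85},"vfl":{"i":44,"o":16},"wa":79}
After op 4 (add /vfl/o 29): {"dqr":{"ilg":79,"jmk":69,"xgw":32,"ya":54},"g":{"bu":62,"d":23,"ee":39,"wag":85},"vfl":{"i":44,"o":29},"wa":79}
After op 5 (replace /dqr 14): {"dqr":14,"g":{"bu":62,"d":23,"ee":39,"wag":85},"vfl":{"i":44,"o":29},"wa":79}
After op 6 (replace /vfl/o 45): {"dqr":14,"g":{"bu":62,"d":23,"ee":39,"wag":85},"vfl":{"i":44,"o":45},"wa":79}
After op 7 (remove /g/ee): {"dqr":14,"g":{"bu":62,"d":23,"wag":85},"vfl":{"i":44,"o":45},"wa":79}
After op 8 (replace /dqr 18): {"dqr":18,"g":{"bu":62,"d":23,"wag":85},"vfl":{"i":44,"o":45},"wa":79}
After op 9 (replace /vfl/i 62): {"dqr":18,"g":{"bu":62,"d":23,"wag":85},"vfl":{"i":62,"o":45},"wa":79}
After op 10 (add /vfl/l 89): {"dqr":18,"g":{"bu":62,"d":23,"wag":85},"vfl":{"i":62,"l":89,"o":45},"wa":79}
After op 11 (replace /g/d 2): {"dqr":18,"g":{"bu":62,"d":2,"wag":85},"vfl":{"i":62,"l":89,"o":45},"wa":79}
After op 12 (replace /g/wag 41): {"dqr":18,"g":{"bu":62,"d":2,"wag":41},"vfl":{"i":62,"l":89,"o":45},"wa":79}
After op 13 (remove /dqr): {"g":{"bu":62,"d":2,"wag":41},"vfl":{"i":62,"l":89,"o":45},"wa":79}
After op 14 (replace /g 70): {"g":70,"vfl":{"i":62,"l":89,"o":45},"wa":79}
After op 15 (add /vfl/pe 37): {"g":70,"vfl":{"i":62,"l":89,"o":45,"pe":37},"wa":79}
After op 16 (add /vfl/gq 66): {"g":70,"vfl":{"gq":66,"i":62,"l":89,"o":45,"pe":37},"wa":79}
After op 17 (remove /vfl/i): {"g":70,"vfl":{"gq":66,"l":89,"o":45,"pe":37},"wa":79}
After op 18 (add /flw 29): {"flw":29,"g":70,"vfl":{"gq":66,"l":89,"o":45,"pe":37},"wa":79}
After op 19 (replace /wa 6): {"flw":29,"g":70,"vfl":{"gq":66,"l":89,"o":45,"pe":37},"wa":6}
After op 20 (replace /vfl/gq 75): {"flw":29,"g":70,"vfl":{"gq":75,"l":89,"o":45,"pe":37},"wa":6}
After op 21 (remove /wa): {"flw":29,"g":70,"vfl":{"gq":75,"l":89,"o":45,"pe":37}}
After op 22 (remove /flw): {"g":70,"vfl":{"gq":75,"l":89,"o":45,"pe":37}}
Value at /vfl/gq: 75

Answer: 75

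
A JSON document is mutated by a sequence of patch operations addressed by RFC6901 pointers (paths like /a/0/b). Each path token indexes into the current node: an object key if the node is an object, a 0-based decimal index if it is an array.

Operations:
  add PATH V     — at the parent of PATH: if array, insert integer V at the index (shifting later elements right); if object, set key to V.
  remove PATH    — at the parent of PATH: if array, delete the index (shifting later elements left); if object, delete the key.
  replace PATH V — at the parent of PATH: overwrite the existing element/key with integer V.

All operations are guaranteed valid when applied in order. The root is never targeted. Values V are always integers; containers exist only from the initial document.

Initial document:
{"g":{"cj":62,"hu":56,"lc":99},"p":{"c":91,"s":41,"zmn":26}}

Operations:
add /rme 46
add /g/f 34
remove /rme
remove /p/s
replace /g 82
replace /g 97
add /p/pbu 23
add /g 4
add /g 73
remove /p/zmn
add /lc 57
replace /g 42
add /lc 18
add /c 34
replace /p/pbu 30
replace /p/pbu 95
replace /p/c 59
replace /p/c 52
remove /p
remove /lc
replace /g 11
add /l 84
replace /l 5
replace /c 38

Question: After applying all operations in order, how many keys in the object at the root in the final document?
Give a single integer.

After op 1 (add /rme 46): {"g":{"cj":62,"hu":56,"lc":99},"p":{"c":91,"s":41,"zmn":26},"rme":46}
After op 2 (add /g/f 34): {"g":{"cj":62,"f":34,"hu":56,"lc":99},"p":{"c":91,"s":41,"zmn":26},"rme":46}
After op 3 (remove /rme): {"g":{"cj":62,"f":34,"hu":56,"lc":99},"p":{"c":91,"s":41,"zmn":26}}
After op 4 (remove /p/s): {"g":{"cj":62,"f":34,"hu":56,"lc":99},"p":{"c":91,"zmn":26}}
After op 5 (replace /g 82): {"g":82,"p":{"c":91,"zmn":26}}
After op 6 (replace /g 97): {"g":97,"p":{"c":91,"zmn":26}}
After op 7 (add /p/pbu 23): {"g":97,"p":{"c":91,"pbu":23,"zmn":26}}
After op 8 (add /g 4): {"g":4,"p":{"c":91,"pbu":23,"zmn":26}}
After op 9 (add /g 73): {"g":73,"p":{"c":91,"pbu":23,"zmn":26}}
After op 10 (remove /p/zmn): {"g":73,"p":{"c":91,"pbu":23}}
After op 11 (add /lc 57): {"g":73,"lc":57,"p":{"c":91,"pbu":23}}
After op 12 (replace /g 42): {"g":42,"lc":57,"p":{"c":91,"pbu":23}}
After op 13 (add /lc 18): {"g":42,"lc":18,"p":{"c":91,"pbu":23}}
After op 14 (add /c 34): {"c":34,"g":42,"lc":18,"p":{"c":91,"pbu":23}}
After op 15 (replace /p/pbu 30): {"c":34,"g":42,"lc":18,"p":{"c":91,"pbu":30}}
After op 16 (replace /p/pbu 95): {"c":34,"g":42,"lc":18,"p":{"c":91,"pbu":95}}
After op 17 (replace /p/c 59): {"c":34,"g":42,"lc":18,"p":{"c":59,"pbu":95}}
After op 18 (replace /p/c 52): {"c":34,"g":42,"lc":18,"p":{"c":52,"pbu":95}}
After op 19 (remove /p): {"c":34,"g":42,"lc":18}
After op 20 (remove /lc): {"c":34,"g":42}
After op 21 (replace /g 11): {"c":34,"g":11}
After op 22 (add /l 84): {"c":34,"g":11,"l":84}
After op 23 (replace /l 5): {"c":34,"g":11,"l":5}
After op 24 (replace /c 38): {"c":38,"g":11,"l":5}
Size at the root: 3

Answer: 3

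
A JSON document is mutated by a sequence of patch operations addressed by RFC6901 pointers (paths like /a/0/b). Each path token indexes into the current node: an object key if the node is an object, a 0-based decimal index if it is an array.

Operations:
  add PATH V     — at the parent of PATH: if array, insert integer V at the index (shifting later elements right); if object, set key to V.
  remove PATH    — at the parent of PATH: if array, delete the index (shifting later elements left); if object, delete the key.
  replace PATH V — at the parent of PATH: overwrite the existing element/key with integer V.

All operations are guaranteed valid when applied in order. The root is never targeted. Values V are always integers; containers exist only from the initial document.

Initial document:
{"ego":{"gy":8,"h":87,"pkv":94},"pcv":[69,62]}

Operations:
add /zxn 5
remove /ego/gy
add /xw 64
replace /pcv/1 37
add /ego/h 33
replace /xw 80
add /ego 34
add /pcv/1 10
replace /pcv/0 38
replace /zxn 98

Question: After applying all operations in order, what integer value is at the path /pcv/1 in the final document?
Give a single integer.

After op 1 (add /zxn 5): {"ego":{"gy":8,"h":87,"pkv":94},"pcv":[69,62],"zxn":5}
After op 2 (remove /ego/gy): {"ego":{"h":87,"pkv":94},"pcv":[69,62],"zxn":5}
After op 3 (add /xw 64): {"ego":{"h":87,"pkv":94},"pcv":[69,62],"xw":64,"zxn":5}
After op 4 (replace /pcv/1 37): {"ego":{"h":87,"pkv":94},"pcv":[69,37],"xw":64,"zxn":5}
After op 5 (add /ego/h 33): {"ego":{"h":33,"pkv":94},"pcv":[69,37],"xw":64,"zxn":5}
After op 6 (replace /xw 80): {"ego":{"h":33,"pkv":94},"pcv":[69,37],"xw":80,"zxn":5}
After op 7 (add /ego 34): {"ego":34,"pcv":[69,37],"xw":80,"zxn":5}
After op 8 (add /pcv/1 10): {"ego":34,"pcv":[69,10,37],"xw":80,"zxn":5}
After op 9 (replace /pcv/0 38): {"ego":34,"pcv":[38,10,37],"xw":80,"zxn":5}
After op 10 (replace /zxn 98): {"ego":34,"pcv":[38,10,37],"xw":80,"zxn":98}
Value at /pcv/1: 10

Answer: 10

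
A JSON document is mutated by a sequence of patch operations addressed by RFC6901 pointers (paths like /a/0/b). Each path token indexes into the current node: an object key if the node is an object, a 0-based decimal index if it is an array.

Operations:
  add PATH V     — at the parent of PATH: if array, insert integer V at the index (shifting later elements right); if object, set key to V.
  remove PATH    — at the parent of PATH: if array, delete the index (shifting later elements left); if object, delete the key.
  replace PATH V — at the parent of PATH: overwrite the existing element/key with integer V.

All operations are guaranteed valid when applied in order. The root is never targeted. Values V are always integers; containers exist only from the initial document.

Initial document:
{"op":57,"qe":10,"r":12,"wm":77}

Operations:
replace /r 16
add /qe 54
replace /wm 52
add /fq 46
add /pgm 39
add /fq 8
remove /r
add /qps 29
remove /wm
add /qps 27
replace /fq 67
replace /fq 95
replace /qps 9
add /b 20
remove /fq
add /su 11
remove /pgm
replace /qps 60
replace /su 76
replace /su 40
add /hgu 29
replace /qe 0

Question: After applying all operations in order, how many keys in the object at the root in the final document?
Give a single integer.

Answer: 6

Derivation:
After op 1 (replace /r 16): {"op":57,"qe":10,"r":16,"wm":77}
After op 2 (add /qe 54): {"op":57,"qe":54,"r":16,"wm":77}
After op 3 (replace /wm 52): {"op":57,"qe":54,"r":16,"wm":52}
After op 4 (add /fq 46): {"fq":46,"op":57,"qe":54,"r":16,"wm":52}
After op 5 (add /pgm 39): {"fq":46,"op":57,"pgm":39,"qe":54,"r":16,"wm":52}
After op 6 (add /fq 8): {"fq":8,"op":57,"pgm":39,"qe":54,"r":16,"wm":52}
After op 7 (remove /r): {"fq":8,"op":57,"pgm":39,"qe":54,"wm":52}
After op 8 (add /qps 29): {"fq":8,"op":57,"pgm":39,"qe":54,"qps":29,"wm":52}
After op 9 (remove /wm): {"fq":8,"op":57,"pgm":39,"qe":54,"qps":29}
After op 10 (add /qps 27): {"fq":8,"op":57,"pgm":39,"qe":54,"qps":27}
After op 11 (replace /fq 67): {"fq":67,"op":57,"pgm":39,"qe":54,"qps":27}
After op 12 (replace /fq 95): {"fq":95,"op":57,"pgm":39,"qe":54,"qps":27}
After op 13 (replace /qps 9): {"fq":95,"op":57,"pgm":39,"qe":54,"qps":9}
After op 14 (add /b 20): {"b":20,"fq":95,"op":57,"pgm":39,"qe":54,"qps":9}
After op 15 (remove /fq): {"b":20,"op":57,"pgm":39,"qe":54,"qps":9}
After op 16 (add /su 11): {"b":20,"op":57,"pgm":39,"qe":54,"qps":9,"su":11}
After op 17 (remove /pgm): {"b":20,"op":57,"qe":54,"qps":9,"su":11}
After op 18 (replace /qps 60): {"b":20,"op":57,"qe":54,"qps":60,"su":11}
After op 19 (replace /su 76): {"b":20,"op":57,"qe":54,"qps":60,"su":76}
After op 20 (replace /su 40): {"b":20,"op":57,"qe":54,"qps":60,"su":40}
After op 21 (add /hgu 29): {"b":20,"hgu":29,"op":57,"qe":54,"qps":60,"su":40}
After op 22 (replace /qe 0): {"b":20,"hgu":29,"op":57,"qe":0,"qps":60,"su":40}
Size at the root: 6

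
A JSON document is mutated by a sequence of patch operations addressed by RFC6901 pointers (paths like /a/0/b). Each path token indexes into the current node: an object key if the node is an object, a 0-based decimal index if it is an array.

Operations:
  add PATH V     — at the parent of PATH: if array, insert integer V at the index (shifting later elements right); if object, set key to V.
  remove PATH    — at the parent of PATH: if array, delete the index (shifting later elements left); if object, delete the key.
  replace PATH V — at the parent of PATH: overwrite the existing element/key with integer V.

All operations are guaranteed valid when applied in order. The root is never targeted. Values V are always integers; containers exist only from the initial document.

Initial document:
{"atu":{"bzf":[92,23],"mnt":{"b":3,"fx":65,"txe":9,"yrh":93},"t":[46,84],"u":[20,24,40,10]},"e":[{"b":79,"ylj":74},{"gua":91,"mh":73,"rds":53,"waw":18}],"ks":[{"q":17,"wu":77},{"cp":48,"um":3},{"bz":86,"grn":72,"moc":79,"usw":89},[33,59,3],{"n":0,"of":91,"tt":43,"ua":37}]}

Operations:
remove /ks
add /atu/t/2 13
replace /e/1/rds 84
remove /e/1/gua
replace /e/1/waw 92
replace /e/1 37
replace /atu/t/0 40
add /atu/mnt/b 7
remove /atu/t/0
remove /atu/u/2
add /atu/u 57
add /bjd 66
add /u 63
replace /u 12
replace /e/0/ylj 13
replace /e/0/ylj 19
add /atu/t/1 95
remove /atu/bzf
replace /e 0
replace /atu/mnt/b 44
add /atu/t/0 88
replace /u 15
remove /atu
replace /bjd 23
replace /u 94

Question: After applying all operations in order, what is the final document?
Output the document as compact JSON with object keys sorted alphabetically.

After op 1 (remove /ks): {"atu":{"bzf":[92,23],"mnt":{"b":3,"fx":65,"txe":9,"yrh":93},"t":[46,84],"u":[20,24,40,10]},"e":[{"b":79,"ylj":74},{"gua":91,"mh":73,"rds":53,"waw":18}]}
After op 2 (add /atu/t/2 13): {"atu":{"bzf":[92,23],"mnt":{"b":3,"fx":65,"txe":9,"yrh":93},"t":[46,84,13],"u":[20,24,40,10]},"e":[{"b":79,"ylj":74},{"gua":91,"mh":73,"rds":53,"waw":18}]}
After op 3 (replace /e/1/rds 84): {"atu":{"bzf":[92,23],"mnt":{"b":3,"fx":65,"txe":9,"yrh":93},"t":[46,84,13],"u":[20,24,40,10]},"e":[{"b":79,"ylj":74},{"gua":91,"mh":73,"rds":84,"waw":18}]}
After op 4 (remove /e/1/gua): {"atu":{"bzf":[92,23],"mnt":{"b":3,"fx":65,"txe":9,"yrh":93},"t":[46,84,13],"u":[20,24,40,10]},"e":[{"b":79,"ylj":74},{"mh":73,"rds":84,"waw":18}]}
After op 5 (replace /e/1/waw 92): {"atu":{"bzf":[92,23],"mnt":{"b":3,"fx":65,"txe":9,"yrh":93},"t":[46,84,13],"u":[20,24,40,10]},"e":[{"b":79,"ylj":74},{"mh":73,"rds":84,"waw":92}]}
After op 6 (replace /e/1 37): {"atu":{"bzf":[92,23],"mnt":{"b":3,"fx":65,"txe":9,"yrh":93},"t":[46,84,13],"u":[20,24,40,10]},"e":[{"b":79,"ylj":74},37]}
After op 7 (replace /atu/t/0 40): {"atu":{"bzf":[92,23],"mnt":{"b":3,"fx":65,"txe":9,"yrh":93},"t":[40,84,13],"u":[20,24,40,10]},"e":[{"b":79,"ylj":74},37]}
After op 8 (add /atu/mnt/b 7): {"atu":{"bzf":[92,23],"mnt":{"b":7,"fx":65,"txe":9,"yrh":93},"t":[40,84,13],"u":[20,24,40,10]},"e":[{"b":79,"ylj":74},37]}
After op 9 (remove /atu/t/0): {"atu":{"bzf":[92,23],"mnt":{"b":7,"fx":65,"txe":9,"yrh":93},"t":[84,13],"u":[20,24,40,10]},"e":[{"b":79,"ylj":74},37]}
After op 10 (remove /atu/u/2): {"atu":{"bzf":[92,23],"mnt":{"b":7,"fx":65,"txe":9,"yrh":93},"t":[84,13],"u":[20,24,10]},"e":[{"b":79,"ylj":74},37]}
After op 11 (add /atu/u 57): {"atu":{"bzf":[92,23],"mnt":{"b":7,"fx":65,"txe":9,"yrh":93},"t":[84,13],"u":57},"e":[{"b":79,"ylj":74},37]}
After op 12 (add /bjd 66): {"atu":{"bzf":[92,23],"mnt":{"b":7,"fx":65,"txe":9,"yrh":93},"t":[84,13],"u":57},"bjd":66,"e":[{"b":79,"ylj":74},37]}
After op 13 (add /u 63): {"atu":{"bzf":[92,23],"mnt":{"b":7,"fx":65,"txe":9,"yrh":93},"t":[84,13],"u":57},"bjd":66,"e":[{"b":79,"ylj":74},37],"u":63}
After op 14 (replace /u 12): {"atu":{"bzf":[92,23],"mnt":{"b":7,"fx":65,"txe":9,"yrh":93},"t":[84,13],"u":57},"bjd":66,"e":[{"b":79,"ylj":74},37],"u":12}
After op 15 (replace /e/0/ylj 13): {"atu":{"bzf":[92,23],"mnt":{"b":7,"fx":65,"txe":9,"yrh":93},"t":[84,13],"u":57},"bjd":66,"e":[{"b":79,"ylj":13},37],"u":12}
After op 16 (replace /e/0/ylj 19): {"atu":{"bzf":[92,23],"mnt":{"b":7,"fx":65,"txe":9,"yrh":93},"t":[84,13],"u":57},"bjd":66,"e":[{"b":79,"ylj":19},37],"u":12}
After op 17 (add /atu/t/1 95): {"atu":{"bzf":[92,23],"mnt":{"b":7,"fx":65,"txe":9,"yrh":93},"t":[84,95,13],"u":57},"bjd":66,"e":[{"b":79,"ylj":19},37],"u":12}
After op 18 (remove /atu/bzf): {"atu":{"mnt":{"b":7,"fx":65,"txe":9,"yrh":93},"t":[84,95,13],"u":57},"bjd":66,"e":[{"b":79,"ylj":19},37],"u":12}
After op 19 (replace /e 0): {"atu":{"mnt":{"b":7,"fx":65,"txe":9,"yrh":93},"t":[84,95,13],"u":57},"bjd":66,"e":0,"u":12}
After op 20 (replace /atu/mnt/b 44): {"atu":{"mnt":{"b":44,"fx":65,"txe":9,"yrh":93},"t":[84,95,13],"u":57},"bjd":66,"e":0,"u":12}
After op 21 (add /atu/t/0 88): {"atu":{"mnt":{"b":44,"fx":65,"txe":9,"yrh":93},"t":[88,84,95,13],"u":57},"bjd":66,"e":0,"u":12}
After op 22 (replace /u 15): {"atu":{"mnt":{"b":44,"fx":65,"txe":9,"yrh":93},"t":[88,84,95,13],"u":57},"bjd":66,"e":0,"u":15}
After op 23 (remove /atu): {"bjd":66,"e":0,"u":15}
After op 24 (replace /bjd 23): {"bjd":23,"e":0,"u":15}
After op 25 (replace /u 94): {"bjd":23,"e":0,"u":94}

Answer: {"bjd":23,"e":0,"u":94}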